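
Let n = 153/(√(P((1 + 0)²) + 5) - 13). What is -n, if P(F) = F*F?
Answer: 1989/163 + 153*√6/163 ≈ 14.502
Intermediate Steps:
P(F) = F²
n = 153/(-13 + √6) (n = 153/(√(((1 + 0)²)² + 5) - 13) = 153/(√((1²)² + 5) - 13) = 153/(√(1² + 5) - 13) = 153/(√(1 + 5) - 13) = 153/(√6 - 13) = 153/(-13 + √6) ≈ -14.502)
-n = -(-1989/163 - 153*√6/163) = 1989/163 + 153*√6/163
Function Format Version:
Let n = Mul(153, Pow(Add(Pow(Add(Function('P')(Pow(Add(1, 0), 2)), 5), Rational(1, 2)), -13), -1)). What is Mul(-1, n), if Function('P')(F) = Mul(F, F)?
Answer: Add(Rational(1989, 163), Mul(Rational(153, 163), Pow(6, Rational(1, 2)))) ≈ 14.502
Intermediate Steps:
Function('P')(F) = Pow(F, 2)
n = Mul(153, Pow(Add(-13, Pow(6, Rational(1, 2))), -1)) (n = Mul(153, Pow(Add(Pow(Add(Pow(Pow(Add(1, 0), 2), 2), 5), Rational(1, 2)), -13), -1)) = Mul(153, Pow(Add(Pow(Add(Pow(Pow(1, 2), 2), 5), Rational(1, 2)), -13), -1)) = Mul(153, Pow(Add(Pow(Add(Pow(1, 2), 5), Rational(1, 2)), -13), -1)) = Mul(153, Pow(Add(Pow(Add(1, 5), Rational(1, 2)), -13), -1)) = Mul(153, Pow(Add(Pow(6, Rational(1, 2)), -13), -1)) = Mul(153, Pow(Add(-13, Pow(6, Rational(1, 2))), -1)) ≈ -14.502)
Mul(-1, n) = Mul(-1, Add(Rational(-1989, 163), Mul(Rational(-153, 163), Pow(6, Rational(1, 2))))) = Add(Rational(1989, 163), Mul(Rational(153, 163), Pow(6, Rational(1, 2))))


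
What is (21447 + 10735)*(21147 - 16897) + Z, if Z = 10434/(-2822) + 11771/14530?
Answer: 2804106986310871/20501830 ≈ 1.3677e+8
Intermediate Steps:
Z = -59194129/20501830 (Z = 10434*(-1/2822) + 11771*(1/14530) = -5217/1411 + 11771/14530 = -59194129/20501830 ≈ -2.8873)
(21447 + 10735)*(21147 - 16897) + Z = (21447 + 10735)*(21147 - 16897) - 59194129/20501830 = 32182*4250 - 59194129/20501830 = 136773500 - 59194129/20501830 = 2804106986310871/20501830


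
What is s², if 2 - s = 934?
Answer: 868624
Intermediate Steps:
s = -932 (s = 2 - 1*934 = 2 - 934 = -932)
s² = (-932)² = 868624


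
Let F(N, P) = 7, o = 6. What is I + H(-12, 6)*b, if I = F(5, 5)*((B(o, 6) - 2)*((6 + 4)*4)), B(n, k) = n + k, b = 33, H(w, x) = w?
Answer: 2404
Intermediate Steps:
B(n, k) = k + n
I = 2800 (I = 7*(((6 + 6) - 2)*((6 + 4)*4)) = 7*((12 - 2)*(10*4)) = 7*(10*40) = 7*400 = 2800)
I + H(-12, 6)*b = 2800 - 12*33 = 2800 - 396 = 2404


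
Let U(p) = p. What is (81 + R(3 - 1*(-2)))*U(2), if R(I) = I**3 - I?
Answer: 402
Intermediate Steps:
(81 + R(3 - 1*(-2)))*U(2) = (81 + ((3 - 1*(-2))**3 - (3 - 1*(-2))))*2 = (81 + ((3 + 2)**3 - (3 + 2)))*2 = (81 + (5**3 - 1*5))*2 = (81 + (125 - 5))*2 = (81 + 120)*2 = 201*2 = 402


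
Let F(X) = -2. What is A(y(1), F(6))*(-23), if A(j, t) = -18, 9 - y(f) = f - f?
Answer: 414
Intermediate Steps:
y(f) = 9 (y(f) = 9 - (f - f) = 9 - 1*0 = 9 + 0 = 9)
A(y(1), F(6))*(-23) = -18*(-23) = 414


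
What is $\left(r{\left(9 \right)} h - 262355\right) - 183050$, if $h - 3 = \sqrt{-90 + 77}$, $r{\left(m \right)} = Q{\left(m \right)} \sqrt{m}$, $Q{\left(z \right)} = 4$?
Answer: $-445369 + 12 i \sqrt{13} \approx -4.4537 \cdot 10^{5} + 43.267 i$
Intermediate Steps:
$r{\left(m \right)} = 4 \sqrt{m}$
$h = 3 + i \sqrt{13}$ ($h = 3 + \sqrt{-90 + 77} = 3 + \sqrt{-13} = 3 + i \sqrt{13} \approx 3.0 + 3.6056 i$)
$\left(r{\left(9 \right)} h - 262355\right) - 183050 = \left(4 \sqrt{9} \left(3 + i \sqrt{13}\right) - 262355\right) - 183050 = \left(4 \cdot 3 \left(3 + i \sqrt{13}\right) - 262355\right) - 183050 = \left(12 \left(3 + i \sqrt{13}\right) - 262355\right) - 183050 = \left(\left(36 + 12 i \sqrt{13}\right) - 262355\right) - 183050 = \left(-262319 + 12 i \sqrt{13}\right) - 183050 = -445369 + 12 i \sqrt{13}$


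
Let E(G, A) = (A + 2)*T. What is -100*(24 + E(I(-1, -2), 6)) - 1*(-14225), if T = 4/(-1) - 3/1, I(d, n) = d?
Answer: 17425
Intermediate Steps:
T = -7 (T = 4*(-1) - 3*1 = -4 - 3 = -7)
E(G, A) = -14 - 7*A (E(G, A) = (A + 2)*(-7) = (2 + A)*(-7) = -14 - 7*A)
-100*(24 + E(I(-1, -2), 6)) - 1*(-14225) = -100*(24 + (-14 - 7*6)) - 1*(-14225) = -100*(24 + (-14 - 42)) + 14225 = -100*(24 - 56) + 14225 = -100*(-32) + 14225 = 3200 + 14225 = 17425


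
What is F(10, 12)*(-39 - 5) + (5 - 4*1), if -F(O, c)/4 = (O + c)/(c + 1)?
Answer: 3885/13 ≈ 298.85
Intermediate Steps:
F(O, c) = -4*(O + c)/(1 + c) (F(O, c) = -4*(O + c)/(c + 1) = -4*(O + c)/(1 + c))
F(10, 12)*(-39 - 5) + (5 - 4*1) = (4*(-1*10 - 1*12)/(1 + 12))*(-39 - 5) + (5 - 4*1) = (4*(-10 - 12)/13)*(-44) + (5 - 4) = (4*(1/13)*(-22))*(-44) + 1 = -88/13*(-44) + 1 = 3872/13 + 1 = 3885/13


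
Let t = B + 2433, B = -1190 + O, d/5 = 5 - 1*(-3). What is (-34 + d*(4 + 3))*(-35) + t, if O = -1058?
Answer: -8425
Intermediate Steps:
d = 40 (d = 5*(5 - 1*(-3)) = 5*(5 + 3) = 5*8 = 40)
B = -2248 (B = -1190 - 1058 = -2248)
t = 185 (t = -2248 + 2433 = 185)
(-34 + d*(4 + 3))*(-35) + t = (-34 + 40*(4 + 3))*(-35) + 185 = (-34 + 40*7)*(-35) + 185 = (-34 + 280)*(-35) + 185 = 246*(-35) + 185 = -8610 + 185 = -8425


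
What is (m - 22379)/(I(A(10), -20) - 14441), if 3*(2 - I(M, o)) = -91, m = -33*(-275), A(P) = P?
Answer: 19956/21613 ≈ 0.92333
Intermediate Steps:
m = 9075
I(M, o) = 97/3 (I(M, o) = 2 - ⅓*(-91) = 2 + 91/3 = 97/3)
(m - 22379)/(I(A(10), -20) - 14441) = (9075 - 22379)/(97/3 - 14441) = -13304/(-43226/3) = -13304*(-3/43226) = 19956/21613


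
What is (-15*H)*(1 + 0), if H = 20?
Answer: -300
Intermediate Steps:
(-15*H)*(1 + 0) = (-15*20)*(1 + 0) = -300*1 = -300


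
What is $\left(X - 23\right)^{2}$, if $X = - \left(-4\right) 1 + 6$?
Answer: $169$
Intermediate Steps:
$X = 10$ ($X = \left(-1\right) \left(-4\right) + 6 = 4 + 6 = 10$)
$\left(X - 23\right)^{2} = \left(10 - 23\right)^{2} = \left(-13\right)^{2} = 169$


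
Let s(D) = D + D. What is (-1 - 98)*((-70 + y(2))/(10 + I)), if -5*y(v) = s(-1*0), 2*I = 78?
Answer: 990/7 ≈ 141.43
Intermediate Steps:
I = 39 (I = (½)*78 = 39)
s(D) = 2*D
y(v) = 0 (y(v) = -2*(-1*0)/5 = -2*0/5 = -⅕*0 = 0)
(-1 - 98)*((-70 + y(2))/(10 + I)) = (-1 - 98)*((-70 + 0)/(10 + 39)) = -(-6930)/49 = -99*(-10/7) = 990/7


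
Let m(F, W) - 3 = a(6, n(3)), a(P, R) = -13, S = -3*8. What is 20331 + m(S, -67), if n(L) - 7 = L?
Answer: 20321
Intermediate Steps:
n(L) = 7 + L
S = -24
m(F, W) = -10 (m(F, W) = 3 - 13 = -10)
20331 + m(S, -67) = 20331 - 10 = 20321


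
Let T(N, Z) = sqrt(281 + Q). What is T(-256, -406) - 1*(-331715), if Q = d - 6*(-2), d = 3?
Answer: 331715 + 2*sqrt(74) ≈ 3.3173e+5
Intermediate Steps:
Q = 15 (Q = 3 - 6*(-2) = 3 + 12 = 15)
T(N, Z) = 2*sqrt(74) (T(N, Z) = sqrt(281 + 15) = sqrt(296) = 2*sqrt(74))
T(-256, -406) - 1*(-331715) = 2*sqrt(74) - 1*(-331715) = 2*sqrt(74) + 331715 = 331715 + 2*sqrt(74)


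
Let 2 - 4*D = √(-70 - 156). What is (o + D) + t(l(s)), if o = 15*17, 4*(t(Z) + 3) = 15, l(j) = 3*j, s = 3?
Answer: 1025/4 - I*√226/4 ≈ 256.25 - 3.7583*I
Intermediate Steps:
t(Z) = ¾ (t(Z) = -3 + (¼)*15 = -3 + 15/4 = ¾)
o = 255
D = ½ - I*√226/4 (D = ½ - √(-70 - 156)/4 = ½ - I*√226/4 ≈ 0.5 - 3.7583*I)
(o + D) + t(l(s)) = (255 + (½ - I*√226/4)) + ¾ = (511/2 - I*√226/4) + ¾ = 1025/4 - I*√226/4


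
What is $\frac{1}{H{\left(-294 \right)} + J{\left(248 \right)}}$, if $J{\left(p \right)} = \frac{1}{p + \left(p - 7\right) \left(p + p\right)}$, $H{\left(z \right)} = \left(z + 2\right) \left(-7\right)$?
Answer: $\frac{119784}{244838497} \approx 0.00048924$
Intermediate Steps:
$H{\left(z \right)} = -14 - 7 z$ ($H{\left(z \right)} = \left(2 + z\right) \left(-7\right) = -14 - 7 z$)
$J{\left(p \right)} = \frac{1}{p + 2 p \left(-7 + p\right)}$ ($J{\left(p \right)} = \frac{1}{p + \left(-7 + p\right) 2 p} = \frac{1}{p + 2 p \left(-7 + p\right)}$)
$\frac{1}{H{\left(-294 \right)} + J{\left(248 \right)}} = \frac{1}{\left(-14 - -2058\right) + \frac{1}{248 \left(-13 + 2 \cdot 248\right)}} = \frac{1}{\left(-14 + 2058\right) + \frac{1}{248 \left(-13 + 496\right)}} = \frac{1}{2044 + \frac{1}{248 \cdot 483}} = \frac{1}{2044 + \frac{1}{248} \cdot \frac{1}{483}} = \frac{1}{2044 + \frac{1}{119784}} = \frac{1}{\frac{244838497}{119784}} = \frac{119784}{244838497}$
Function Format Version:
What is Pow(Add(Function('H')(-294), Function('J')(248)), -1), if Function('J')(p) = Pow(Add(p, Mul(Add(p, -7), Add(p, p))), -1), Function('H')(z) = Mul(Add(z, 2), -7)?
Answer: Rational(119784, 244838497) ≈ 0.00048924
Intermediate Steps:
Function('H')(z) = Add(-14, Mul(-7, z)) (Function('H')(z) = Mul(Add(2, z), -7) = Add(-14, Mul(-7, z)))
Function('J')(p) = Pow(Add(p, Mul(2, p, Add(-7, p))), -1) (Function('J')(p) = Pow(Add(p, Mul(Add(-7, p), Mul(2, p))), -1) = Pow(Add(p, Mul(2, p, Add(-7, p))), -1))
Pow(Add(Function('H')(-294), Function('J')(248)), -1) = Pow(Add(Add(-14, Mul(-7, -294)), Mul(Pow(248, -1), Pow(Add(-13, Mul(2, 248)), -1))), -1) = Pow(Add(Add(-14, 2058), Mul(Rational(1, 248), Pow(Add(-13, 496), -1))), -1) = Pow(Add(2044, Mul(Rational(1, 248), Pow(483, -1))), -1) = Pow(Add(2044, Mul(Rational(1, 248), Rational(1, 483))), -1) = Pow(Add(2044, Rational(1, 119784)), -1) = Pow(Rational(244838497, 119784), -1) = Rational(119784, 244838497)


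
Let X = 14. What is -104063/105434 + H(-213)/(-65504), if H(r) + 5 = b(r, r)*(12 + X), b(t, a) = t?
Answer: -135480915/150138016 ≈ -0.90238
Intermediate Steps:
H(r) = -5 + 26*r (H(r) = -5 + r*(12 + 14) = -5 + r*26 = -5 + 26*r)
-104063/105434 + H(-213)/(-65504) = -104063/105434 + (-5 + 26*(-213))/(-65504) = -104063*1/105434 + (-5 - 5538)*(-1/65504) = -104063/105434 - 5543*(-1/65504) = -104063/105434 + 241/2848 = -135480915/150138016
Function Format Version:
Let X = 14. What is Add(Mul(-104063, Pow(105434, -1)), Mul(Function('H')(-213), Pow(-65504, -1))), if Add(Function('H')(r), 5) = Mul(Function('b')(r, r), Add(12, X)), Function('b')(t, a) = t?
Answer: Rational(-135480915, 150138016) ≈ -0.90238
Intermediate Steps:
Function('H')(r) = Add(-5, Mul(26, r)) (Function('H')(r) = Add(-5, Mul(r, Add(12, 14))) = Add(-5, Mul(r, 26)) = Add(-5, Mul(26, r)))
Add(Mul(-104063, Pow(105434, -1)), Mul(Function('H')(-213), Pow(-65504, -1))) = Add(Mul(-104063, Pow(105434, -1)), Mul(Add(-5, Mul(26, -213)), Pow(-65504, -1))) = Add(Mul(-104063, Rational(1, 105434)), Mul(Add(-5, -5538), Rational(-1, 65504))) = Add(Rational(-104063, 105434), Mul(-5543, Rational(-1, 65504))) = Add(Rational(-104063, 105434), Rational(241, 2848)) = Rational(-135480915, 150138016)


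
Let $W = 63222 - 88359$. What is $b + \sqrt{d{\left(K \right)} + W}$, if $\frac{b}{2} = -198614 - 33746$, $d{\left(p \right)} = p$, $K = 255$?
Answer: $-464720 + i \sqrt{24882} \approx -4.6472 \cdot 10^{5} + 157.74 i$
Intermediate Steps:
$W = -25137$
$b = -464720$ ($b = 2 \left(-198614 - 33746\right) = 2 \left(-232360\right) = -464720$)
$b + \sqrt{d{\left(K \right)} + W} = -464720 + \sqrt{255 - 25137} = -464720 + \sqrt{-24882} = -464720 + i \sqrt{24882}$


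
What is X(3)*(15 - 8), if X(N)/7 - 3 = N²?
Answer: 588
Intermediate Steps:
X(N) = 21 + 7*N²
X(3)*(15 - 8) = (21 + 7*3²)*(15 - 8) = (21 + 7*9)*7 = (21 + 63)*7 = 84*7 = 588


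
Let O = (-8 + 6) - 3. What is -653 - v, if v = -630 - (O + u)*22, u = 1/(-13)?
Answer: -1751/13 ≈ -134.69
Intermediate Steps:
u = -1/13 ≈ -0.076923
O = -5 (O = -2 - 3 = -5)
v = -6738/13 (v = -630 - (-5 - 1/13)*22 = -630 - (-66)*22/13 = -630 - 1*(-1452/13) = -630 + 1452/13 = -6738/13 ≈ -518.31)
-653 - v = -653 - 1*(-6738/13) = -653 + 6738/13 = -1751/13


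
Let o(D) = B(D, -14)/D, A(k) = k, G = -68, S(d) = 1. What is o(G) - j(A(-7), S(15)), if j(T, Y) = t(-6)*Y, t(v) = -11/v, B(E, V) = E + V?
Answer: -32/51 ≈ -0.62745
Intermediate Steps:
o(D) = (-14 + D)/D (o(D) = (D - 14)/D = (-14 + D)/D)
j(T, Y) = 11*Y/6 (j(T, Y) = (-11/(-6))*Y = (-11*(-1/6))*Y = 11*Y/6)
o(G) - j(A(-7), S(15)) = (-14 - 68)/(-68) - 11/6 = -1/68*(-82) - 1*11/6 = 41/34 - 11/6 = -32/51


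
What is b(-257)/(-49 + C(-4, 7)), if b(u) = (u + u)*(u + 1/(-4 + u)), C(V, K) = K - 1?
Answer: -34478092/11223 ≈ -3072.1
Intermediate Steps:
C(V, K) = -1 + K
b(u) = 2*u*(u + 1/(-4 + u)) (b(u) = (2*u)*(u + 1/(-4 + u)) = 2*u*(u + 1/(-4 + u)))
b(-257)/(-49 + C(-4, 7)) = (2*(-257)*(1 + (-257)**2 - 4*(-257))/(-4 - 257))/(-49 + (-1 + 7)) = (2*(-257)*(1 + 66049 + 1028)/(-261))/(-49 + 6) = (2*(-257)*(-1/261)*67078)/(-43) = (34478092/261)*(-1/43) = -34478092/11223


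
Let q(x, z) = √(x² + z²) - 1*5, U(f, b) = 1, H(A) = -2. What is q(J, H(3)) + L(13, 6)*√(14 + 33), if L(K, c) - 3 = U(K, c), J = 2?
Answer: -5 + 2*√2 + 4*√47 ≈ 25.251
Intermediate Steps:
L(K, c) = 4 (L(K, c) = 3 + 1 = 4)
q(x, z) = -5 + √(x² + z²) (q(x, z) = √(x² + z²) - 5 = -5 + √(x² + z²))
q(J, H(3)) + L(13, 6)*√(14 + 33) = (-5 + √(2² + (-2)²)) + 4*√(14 + 33) = (-5 + √(4 + 4)) + 4*√47 = (-5 + √8) + 4*√47 = (-5 + 2*√2) + 4*√47 = -5 + 2*√2 + 4*√47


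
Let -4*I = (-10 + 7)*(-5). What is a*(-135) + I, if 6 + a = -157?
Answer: 88005/4 ≈ 22001.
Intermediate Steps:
a = -163 (a = -6 - 157 = -163)
I = -15/4 (I = -(-10 + 7)*(-5)/4 = -(-3)*(-5)/4 = -¼*15 = -15/4 ≈ -3.7500)
a*(-135) + I = -163*(-135) - 15/4 = 22005 - 15/4 = 88005/4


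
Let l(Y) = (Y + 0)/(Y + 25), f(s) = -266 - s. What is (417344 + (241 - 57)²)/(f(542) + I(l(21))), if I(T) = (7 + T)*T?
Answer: -38189568/68101 ≈ -560.78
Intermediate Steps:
l(Y) = Y/(25 + Y)
I(T) = T*(7 + T)
(417344 + (241 - 57)²)/(f(542) + I(l(21))) = (417344 + (241 - 57)²)/((-266 - 1*542) + (21/(25 + 21))*(7 + 21/(25 + 21))) = (417344 + 184²)/((-266 - 542) + (21/46)*(7 + 21/46)) = (417344 + 33856)/(-808 + (21*(1/46))*(7 + 21*(1/46))) = 451200/(-808 + 21*(7 + 21/46)/46) = 451200/(-808 + (21/46)*(343/46)) = 451200/(-808 + 7203/2116) = 451200/(-1702525/2116) = 451200*(-2116/1702525) = -38189568/68101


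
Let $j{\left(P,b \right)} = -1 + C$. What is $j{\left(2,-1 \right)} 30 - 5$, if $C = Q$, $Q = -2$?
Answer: $-95$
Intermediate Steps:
$C = -2$
$j{\left(P,b \right)} = -3$ ($j{\left(P,b \right)} = -1 - 2 = -3$)
$j{\left(2,-1 \right)} 30 - 5 = \left(-3\right) 30 - 5 = -90 - 5 = -95$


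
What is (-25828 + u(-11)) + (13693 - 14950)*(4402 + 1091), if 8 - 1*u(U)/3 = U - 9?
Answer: -6930445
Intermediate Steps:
u(U) = 51 - 3*U (u(U) = 24 - 3*(U - 9) = 24 - 3*(-9 + U) = 24 + (27 - 3*U) = 51 - 3*U)
(-25828 + u(-11)) + (13693 - 14950)*(4402 + 1091) = (-25828 + (51 - 3*(-11))) + (13693 - 14950)*(4402 + 1091) = (-25828 + (51 + 33)) - 1257*5493 = (-25828 + 84) - 6904701 = -25744 - 6904701 = -6930445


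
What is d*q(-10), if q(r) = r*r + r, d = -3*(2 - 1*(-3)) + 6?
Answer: -810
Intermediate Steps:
d = -9 (d = -3*(2 + 3) + 6 = -3*5 + 6 = -15 + 6 = -9)
q(r) = r + r**2 (q(r) = r**2 + r = r + r**2)
d*q(-10) = -(-90)*(1 - 10) = -(-90)*(-9) = -9*90 = -810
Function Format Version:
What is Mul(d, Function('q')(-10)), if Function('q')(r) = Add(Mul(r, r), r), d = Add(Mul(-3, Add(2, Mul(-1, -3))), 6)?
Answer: -810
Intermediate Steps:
d = -9 (d = Add(Mul(-3, Add(2, 3)), 6) = Add(Mul(-3, 5), 6) = Add(-15, 6) = -9)
Function('q')(r) = Add(r, Pow(r, 2)) (Function('q')(r) = Add(Pow(r, 2), r) = Add(r, Pow(r, 2)))
Mul(d, Function('q')(-10)) = Mul(-9, Mul(-10, Add(1, -10))) = Mul(-9, Mul(-10, -9)) = Mul(-9, 90) = -810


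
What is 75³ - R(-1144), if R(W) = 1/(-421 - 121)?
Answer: 228656251/542 ≈ 4.2188e+5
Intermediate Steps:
R(W) = -1/542 (R(W) = 1/(-542) = -1/542)
75³ - R(-1144) = 75³ - 1*(-1/542) = 421875 + 1/542 = 228656251/542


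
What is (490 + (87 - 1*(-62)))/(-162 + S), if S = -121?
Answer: -639/283 ≈ -2.2579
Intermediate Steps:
(490 + (87 - 1*(-62)))/(-162 + S) = (490 + (87 - 1*(-62)))/(-162 - 121) = (490 + (87 + 62))/(-283) = (490 + 149)*(-1/283) = 639*(-1/283) = -639/283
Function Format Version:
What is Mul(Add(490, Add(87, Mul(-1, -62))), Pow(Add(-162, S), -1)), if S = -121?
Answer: Rational(-639, 283) ≈ -2.2579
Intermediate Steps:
Mul(Add(490, Add(87, Mul(-1, -62))), Pow(Add(-162, S), -1)) = Mul(Add(490, Add(87, Mul(-1, -62))), Pow(Add(-162, -121), -1)) = Mul(Add(490, Add(87, 62)), Pow(-283, -1)) = Mul(Add(490, 149), Rational(-1, 283)) = Mul(639, Rational(-1, 283)) = Rational(-639, 283)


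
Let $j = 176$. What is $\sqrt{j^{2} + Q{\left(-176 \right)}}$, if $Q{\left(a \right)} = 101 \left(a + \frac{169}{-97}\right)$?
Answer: $\frac{\sqrt{122543107}}{97} \approx 114.12$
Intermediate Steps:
$Q{\left(a \right)} = - \frac{17069}{97} + 101 a$ ($Q{\left(a \right)} = 101 \left(a + 169 \left(- \frac{1}{97}\right)\right) = 101 \left(a - \frac{169}{97}\right) = 101 \left(- \frac{169}{97} + a\right) = - \frac{17069}{97} + 101 a$)
$\sqrt{j^{2} + Q{\left(-176 \right)}} = \sqrt{176^{2} + \left(- \frac{17069}{97} + 101 \left(-176\right)\right)} = \sqrt{30976 - \frac{1741341}{97}} = \sqrt{\frac{1263331}{97}} = \frac{\sqrt{122543107}}{97}$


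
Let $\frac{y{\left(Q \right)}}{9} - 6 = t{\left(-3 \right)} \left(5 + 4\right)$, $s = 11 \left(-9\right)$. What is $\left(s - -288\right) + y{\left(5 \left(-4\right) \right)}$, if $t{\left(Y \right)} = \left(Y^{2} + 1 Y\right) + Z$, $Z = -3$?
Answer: $486$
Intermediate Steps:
$s = -99$
$t{\left(Y \right)} = -3 + Y + Y^{2}$ ($t{\left(Y \right)} = \left(Y^{2} + 1 Y\right) - 3 = \left(Y^{2} + Y\right) - 3 = \left(Y + Y^{2}\right) - 3 = -3 + Y + Y^{2}$)
$y{\left(Q \right)} = 297$ ($y{\left(Q \right)} = 54 + 9 \left(-3 - 3 + \left(-3\right)^{2}\right) \left(5 + 4\right) = 54 + 9 \left(-3 - 3 + 9\right) 9 = 54 + 9 \cdot 3 \cdot 9 = 54 + 9 \cdot 27 = 54 + 243 = 297$)
$\left(s - -288\right) + y{\left(5 \left(-4\right) \right)} = \left(-99 - -288\right) + 297 = \left(-99 + 288\right) + 297 = 189 + 297 = 486$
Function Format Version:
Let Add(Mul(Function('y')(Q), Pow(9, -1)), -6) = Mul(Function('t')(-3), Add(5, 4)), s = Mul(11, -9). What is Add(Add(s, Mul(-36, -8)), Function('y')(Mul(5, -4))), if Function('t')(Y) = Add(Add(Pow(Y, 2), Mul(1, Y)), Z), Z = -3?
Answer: 486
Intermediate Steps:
s = -99
Function('t')(Y) = Add(-3, Y, Pow(Y, 2)) (Function('t')(Y) = Add(Add(Pow(Y, 2), Mul(1, Y)), -3) = Add(Add(Pow(Y, 2), Y), -3) = Add(Add(Y, Pow(Y, 2)), -3) = Add(-3, Y, Pow(Y, 2)))
Function('y')(Q) = 297 (Function('y')(Q) = Add(54, Mul(9, Mul(Add(-3, -3, Pow(-3, 2)), Add(5, 4)))) = Add(54, Mul(9, Mul(Add(-3, -3, 9), 9))) = Add(54, Mul(9, Mul(3, 9))) = Add(54, Mul(9, 27)) = Add(54, 243) = 297)
Add(Add(s, Mul(-36, -8)), Function('y')(Mul(5, -4))) = Add(Add(-99, Mul(-36, -8)), 297) = Add(Add(-99, 288), 297) = Add(189, 297) = 486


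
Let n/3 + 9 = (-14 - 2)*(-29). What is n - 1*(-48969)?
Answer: 50334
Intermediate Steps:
n = 1365 (n = -27 + 3*((-14 - 2)*(-29)) = -27 + 3*(-16*(-29)) = -27 + 3*464 = -27 + 1392 = 1365)
n - 1*(-48969) = 1365 - 1*(-48969) = 1365 + 48969 = 50334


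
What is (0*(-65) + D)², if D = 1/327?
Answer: 1/106929 ≈ 9.3520e-6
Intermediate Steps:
D = 1/327 ≈ 0.0030581
(0*(-65) + D)² = (0*(-65) + 1/327)² = (0 + 1/327)² = (1/327)² = 1/106929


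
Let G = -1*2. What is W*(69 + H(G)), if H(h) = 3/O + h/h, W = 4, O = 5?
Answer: 1412/5 ≈ 282.40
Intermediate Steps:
G = -2
H(h) = 8/5 (H(h) = 3/5 + h/h = 3*(⅕) + 1 = ⅗ + 1 = 8/5)
W*(69 + H(G)) = 4*(69 + 8/5) = 4*(353/5) = 1412/5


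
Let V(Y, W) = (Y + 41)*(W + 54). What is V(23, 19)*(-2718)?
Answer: -12698496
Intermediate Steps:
V(Y, W) = (41 + Y)*(54 + W)
V(23, 19)*(-2718) = (2214 + 41*19 + 54*23 + 19*23)*(-2718) = (2214 + 779 + 1242 + 437)*(-2718) = 4672*(-2718) = -12698496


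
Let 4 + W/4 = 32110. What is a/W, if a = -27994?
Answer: -13997/64212 ≈ -0.21798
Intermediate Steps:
W = 128424 (W = -16 + 4*32110 = -16 + 128440 = 128424)
a/W = -27994/128424 = -27994*1/128424 = -13997/64212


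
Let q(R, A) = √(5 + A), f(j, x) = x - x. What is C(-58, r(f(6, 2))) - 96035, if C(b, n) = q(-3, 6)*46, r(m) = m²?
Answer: -96035 + 46*√11 ≈ -95883.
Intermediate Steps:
f(j, x) = 0
C(b, n) = 46*√11 (C(b, n) = √(5 + 6)*46 = √11*46 = 46*√11)
C(-58, r(f(6, 2))) - 96035 = 46*√11 - 96035 = -96035 + 46*√11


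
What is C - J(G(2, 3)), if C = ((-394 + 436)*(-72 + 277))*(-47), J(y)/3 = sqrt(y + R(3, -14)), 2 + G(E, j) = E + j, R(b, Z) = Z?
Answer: -404670 - 3*I*sqrt(11) ≈ -4.0467e+5 - 9.9499*I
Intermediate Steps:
G(E, j) = -2 + E + j (G(E, j) = -2 + (E + j) = -2 + E + j)
J(y) = 3*sqrt(-14 + y) (J(y) = 3*sqrt(y - 14) = 3*sqrt(-14 + y))
C = -404670 (C = (42*205)*(-47) = 8610*(-47) = -404670)
C - J(G(2, 3)) = -404670 - 3*sqrt(-14 + (-2 + 2 + 3)) = -404670 - 3*sqrt(-14 + 3) = -404670 - 3*sqrt(-11) = -404670 - 3*I*sqrt(11)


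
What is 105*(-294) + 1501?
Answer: -29369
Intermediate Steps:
105*(-294) + 1501 = -30870 + 1501 = -29369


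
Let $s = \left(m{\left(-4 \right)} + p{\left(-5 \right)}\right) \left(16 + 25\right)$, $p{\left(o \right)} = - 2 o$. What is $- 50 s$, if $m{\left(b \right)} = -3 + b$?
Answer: $-6150$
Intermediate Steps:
$s = 123$ ($s = \left(\left(-3 - 4\right) - -10\right) \left(16 + 25\right) = \left(-7 + 10\right) 41 = 3 \cdot 41 = 123$)
$- 50 s = \left(-50\right) 123 = -6150$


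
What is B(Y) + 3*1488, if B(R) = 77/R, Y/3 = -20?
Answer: 267763/60 ≈ 4462.7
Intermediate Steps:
Y = -60 (Y = 3*(-20) = -60)
B(Y) + 3*1488 = 77/(-60) + 3*1488 = 77*(-1/60) + 4464 = -77/60 + 4464 = 267763/60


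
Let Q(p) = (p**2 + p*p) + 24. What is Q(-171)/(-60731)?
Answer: -58506/60731 ≈ -0.96336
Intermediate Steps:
Q(p) = 24 + 2*p**2 (Q(p) = (p**2 + p**2) + 24 = 2*p**2 + 24 = 24 + 2*p**2)
Q(-171)/(-60731) = (24 + 2*(-171)**2)/(-60731) = (24 + 2*29241)*(-1/60731) = (24 + 58482)*(-1/60731) = 58506*(-1/60731) = -58506/60731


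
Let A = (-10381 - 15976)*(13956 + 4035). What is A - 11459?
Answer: -474200246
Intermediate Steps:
A = -474188787 (A = -26357*17991 = -474188787)
A - 11459 = -474188787 - 11459 = -474200246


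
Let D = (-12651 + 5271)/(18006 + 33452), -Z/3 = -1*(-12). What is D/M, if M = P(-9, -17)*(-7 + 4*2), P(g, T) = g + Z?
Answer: 82/25729 ≈ 0.0031871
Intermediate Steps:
Z = -36 (Z = -(-3)*(-12) = -3*12 = -36)
P(g, T) = -36 + g (P(g, T) = g - 36 = -36 + g)
D = -3690/25729 (D = -7380/51458 = -7380*1/51458 = -3690/25729 ≈ -0.14342)
M = -45 (M = (-36 - 9)*(-7 + 4*2) = -45*(-7 + 8) = -45*1 = -45)
D/M = -3690/25729/(-45) = -3690/25729*(-1/45) = 82/25729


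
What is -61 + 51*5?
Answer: 194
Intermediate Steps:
-61 + 51*5 = -61 + 255 = 194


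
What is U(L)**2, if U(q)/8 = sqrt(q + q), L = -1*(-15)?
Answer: 1920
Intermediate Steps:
L = 15
U(q) = 8*sqrt(2)*sqrt(q) (U(q) = 8*sqrt(q + q) = 8*sqrt(2*q) = 8*(sqrt(2)*sqrt(q)) = 8*sqrt(2)*sqrt(q))
U(L)**2 = (8*sqrt(2)*sqrt(15))**2 = (8*sqrt(30))**2 = 1920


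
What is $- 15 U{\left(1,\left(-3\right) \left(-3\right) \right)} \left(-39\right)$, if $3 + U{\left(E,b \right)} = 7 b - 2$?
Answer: $33930$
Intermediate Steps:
$U{\left(E,b \right)} = -5 + 7 b$ ($U{\left(E,b \right)} = -3 + \left(7 b - 2\right) = -3 + \left(-2 + 7 b\right) = -5 + 7 b$)
$- 15 U{\left(1,\left(-3\right) \left(-3\right) \right)} \left(-39\right) = - 15 \left(-5 + 7 \left(\left(-3\right) \left(-3\right)\right)\right) \left(-39\right) = - 15 \left(-5 + 7 \cdot 9\right) \left(-39\right) = - 15 \left(-5 + 63\right) \left(-39\right) = \left(-15\right) 58 \left(-39\right) = \left(-870\right) \left(-39\right) = 33930$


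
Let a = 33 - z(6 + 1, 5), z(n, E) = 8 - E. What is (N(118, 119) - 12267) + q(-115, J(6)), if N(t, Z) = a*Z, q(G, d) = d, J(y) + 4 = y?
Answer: -8695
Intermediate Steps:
J(y) = -4 + y
a = 30 (a = 33 - (8 - 1*5) = 33 - (8 - 5) = 33 - 1*3 = 33 - 3 = 30)
N(t, Z) = 30*Z
(N(118, 119) - 12267) + q(-115, J(6)) = (30*119 - 12267) + (-4 + 6) = (3570 - 12267) + 2 = -8697 + 2 = -8695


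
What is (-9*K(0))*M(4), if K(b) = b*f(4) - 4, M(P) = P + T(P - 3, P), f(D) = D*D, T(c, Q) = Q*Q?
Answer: 720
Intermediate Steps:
T(c, Q) = Q**2
f(D) = D**2
M(P) = P + P**2
K(b) = -4 + 16*b (K(b) = b*4**2 - 4 = b*16 - 4 = 16*b - 4 = -4 + 16*b)
(-9*K(0))*M(4) = (-9*(-4 + 16*0))*(4*(1 + 4)) = (-9*(-4 + 0))*(4*5) = -9*(-4)*20 = 36*20 = 720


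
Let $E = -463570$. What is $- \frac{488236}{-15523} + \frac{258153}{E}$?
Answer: $\frac{222324253501}{7195997110} \approx 30.896$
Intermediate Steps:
$- \frac{488236}{-15523} + \frac{258153}{E} = - \frac{488236}{-15523} + \frac{258153}{-463570} = \left(-488236\right) \left(- \frac{1}{15523}\right) + 258153 \left(- \frac{1}{463570}\right) = \frac{488236}{15523} - \frac{258153}{463570} = \frac{222324253501}{7195997110}$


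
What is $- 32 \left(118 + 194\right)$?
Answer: $-9984$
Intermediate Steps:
$- 32 \left(118 + 194\right) = \left(-32\right) 312 = -9984$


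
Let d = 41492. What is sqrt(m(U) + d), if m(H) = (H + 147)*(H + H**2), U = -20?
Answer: 2*sqrt(22438) ≈ 299.59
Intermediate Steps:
m(H) = (147 + H)*(H + H**2)
sqrt(m(U) + d) = sqrt(-20*(147 + (-20)**2 + 148*(-20)) + 41492) = sqrt(-20*(147 + 400 - 2960) + 41492) = sqrt(-20*(-2413) + 41492) = sqrt(48260 + 41492) = sqrt(89752) = 2*sqrt(22438)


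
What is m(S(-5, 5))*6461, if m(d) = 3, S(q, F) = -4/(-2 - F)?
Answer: 19383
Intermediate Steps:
m(S(-5, 5))*6461 = 3*6461 = 19383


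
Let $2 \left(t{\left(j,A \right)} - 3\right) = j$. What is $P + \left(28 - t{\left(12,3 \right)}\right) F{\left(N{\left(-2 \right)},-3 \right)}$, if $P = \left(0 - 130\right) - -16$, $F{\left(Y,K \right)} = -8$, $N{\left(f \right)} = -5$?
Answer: $-266$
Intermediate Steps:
$t{\left(j,A \right)} = 3 + \frac{j}{2}$
$P = -114$ ($P = -130 + \left(-23 + 39\right) = -130 + 16 = -114$)
$P + \left(28 - t{\left(12,3 \right)}\right) F{\left(N{\left(-2 \right)},-3 \right)} = -114 + \left(28 - \left(3 + \frac{1}{2} \cdot 12\right)\right) \left(-8\right) = -114 + \left(28 - \left(3 + 6\right)\right) \left(-8\right) = -114 + \left(28 - 9\right) \left(-8\right) = -114 + 19 \left(-8\right) = -114 - 152 = -266$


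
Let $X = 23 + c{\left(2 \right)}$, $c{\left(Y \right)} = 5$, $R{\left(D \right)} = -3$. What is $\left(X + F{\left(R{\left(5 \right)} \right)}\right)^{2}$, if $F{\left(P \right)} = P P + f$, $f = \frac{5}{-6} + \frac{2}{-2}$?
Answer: $\frac{44521}{36} \approx 1236.7$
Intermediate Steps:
$f = - \frac{11}{6}$ ($f = 5 \left(- \frac{1}{6}\right) + 2 \left(- \frac{1}{2}\right) = - \frac{5}{6} - 1 = - \frac{11}{6} \approx -1.8333$)
$F{\left(P \right)} = - \frac{11}{6} + P^{2}$ ($F{\left(P \right)} = P P - \frac{11}{6} = P^{2} - \frac{11}{6} = - \frac{11}{6} + P^{2}$)
$X = 28$ ($X = 23 + 5 = 28$)
$\left(X + F{\left(R{\left(5 \right)} \right)}\right)^{2} = \left(28 - \left(\frac{11}{6} - \left(-3\right)^{2}\right)\right)^{2} = \left(28 + \left(- \frac{11}{6} + 9\right)\right)^{2} = \left(28 + \frac{43}{6}\right)^{2} = \left(\frac{211}{6}\right)^{2} = \frac{44521}{36}$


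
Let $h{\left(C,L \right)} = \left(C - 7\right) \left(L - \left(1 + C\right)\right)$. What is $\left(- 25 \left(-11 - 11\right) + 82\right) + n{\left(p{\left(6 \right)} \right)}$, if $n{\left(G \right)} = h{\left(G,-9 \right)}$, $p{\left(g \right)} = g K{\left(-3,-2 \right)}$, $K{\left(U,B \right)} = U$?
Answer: $432$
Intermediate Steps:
$p{\left(g \right)} = - 3 g$ ($p{\left(g \right)} = g \left(-3\right) = - 3 g$)
$h{\left(C,L \right)} = \left(-7 + C\right) \left(-1 + L - C\right)$
$n{\left(G \right)} = 70 - G^{2} - 3 G$ ($n{\left(G \right)} = 7 - G^{2} - -63 + 6 G + G \left(-9\right) = 7 - G^{2} + 63 + 6 G - 9 G = 70 - G^{2} - 3 G$)
$\left(- 25 \left(-11 - 11\right) + 82\right) + n{\left(p{\left(6 \right)} \right)} = \left(- 25 \left(-11 - 11\right) + 82\right) - \left(-70 + \left(\left(-3\right) 6\right)^{2} + 3 \left(-3\right) 6\right) = \left(\left(-25\right) \left(-22\right) + 82\right) - 200 = \left(550 + 82\right) + \left(70 - 324 + 54\right) = 632 + \left(70 - 324 + 54\right) = 632 - 200 = 432$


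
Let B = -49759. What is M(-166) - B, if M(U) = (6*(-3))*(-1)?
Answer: 49777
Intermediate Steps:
M(U) = 18 (M(U) = -18*(-1) = 18)
M(-166) - B = 18 - 1*(-49759) = 18 + 49759 = 49777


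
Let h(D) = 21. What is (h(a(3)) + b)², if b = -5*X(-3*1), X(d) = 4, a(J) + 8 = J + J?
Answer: 1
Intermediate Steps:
a(J) = -8 + 2*J (a(J) = -8 + (J + J) = -8 + 2*J)
b = -20 (b = -5*4 = -20)
(h(a(3)) + b)² = (21 - 20)² = 1² = 1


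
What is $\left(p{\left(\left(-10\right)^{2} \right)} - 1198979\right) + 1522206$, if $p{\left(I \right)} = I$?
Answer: $323327$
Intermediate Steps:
$\left(p{\left(\left(-10\right)^{2} \right)} - 1198979\right) + 1522206 = \left(\left(-10\right)^{2} - 1198979\right) + 1522206 = \left(100 - 1198979\right) + 1522206 = -1198879 + 1522206 = 323327$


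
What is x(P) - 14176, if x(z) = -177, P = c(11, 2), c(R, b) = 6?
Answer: -14353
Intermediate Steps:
P = 6
x(P) - 14176 = -177 - 14176 = -14353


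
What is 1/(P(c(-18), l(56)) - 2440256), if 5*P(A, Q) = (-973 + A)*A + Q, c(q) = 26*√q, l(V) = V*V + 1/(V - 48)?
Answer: -3907299800/9542607096527233 + 24286080*I*√2/9542607096527233 ≈ -4.0946e-7 + 3.5992e-9*I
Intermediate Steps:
l(V) = V² + 1/(-48 + V)
P(A, Q) = Q/5 + A*(-973 + A)/5 (P(A, Q) = ((-973 + A)*A + Q)/5 = (A*(-973 + A) + Q)/5 = (Q + A*(-973 + A))/5 = Q/5 + A*(-973 + A)/5)
1/(P(c(-18), l(56)) - 2440256) = 1/((-25298*√(-18)/5 + ((1 + 56³ - 48*56²)/(-48 + 56))/5 + (26*√(-18))²/5) - 2440256) = 1/((-25298*3*I*√2/5 + ((1 + 175616 - 48*3136)/8)/5 + (26*(3*I*√2))²/5) - 2440256) = 1/((-75894*I*√2/5 + ((1 + 175616 - 150528)/8)/5 + (78*I*√2)²/5) - 2440256) = 1/((-75894*I*√2/5 + ((⅛)*25089)/5 + (⅕)*(-12168)) - 2440256) = 1/((-75894*I*√2/5 + (⅕)*(25089/8) - 12168/5) - 2440256) = 1/((-75894*I*√2/5 + 25089/40 - 12168/5) - 2440256) = 1/((-14451/8 - 75894*I*√2/5) - 2440256) = 1/(-19536499/8 - 75894*I*√2/5)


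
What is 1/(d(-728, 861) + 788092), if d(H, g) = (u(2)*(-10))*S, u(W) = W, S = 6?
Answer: 1/787972 ≈ 1.2691e-6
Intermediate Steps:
d(H, g) = -120 (d(H, g) = (2*(-10))*6 = -20*6 = -120)
1/(d(-728, 861) + 788092) = 1/(-120 + 788092) = 1/787972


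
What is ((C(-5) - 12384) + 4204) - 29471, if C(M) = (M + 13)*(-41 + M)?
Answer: -38019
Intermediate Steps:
C(M) = (-41 + M)*(13 + M) (C(M) = (13 + M)*(-41 + M) = (-41 + M)*(13 + M))
((C(-5) - 12384) + 4204) - 29471 = (((-533 + (-5)**2 - 28*(-5)) - 12384) + 4204) - 29471 = (((-533 + 25 + 140) - 12384) + 4204) - 29471 = ((-368 - 12384) + 4204) - 29471 = (-12752 + 4204) - 29471 = -8548 - 29471 = -38019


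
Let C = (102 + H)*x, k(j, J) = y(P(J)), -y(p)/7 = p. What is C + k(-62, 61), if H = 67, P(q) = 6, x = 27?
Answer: 4521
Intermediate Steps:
y(p) = -7*p
k(j, J) = -42 (k(j, J) = -7*6 = -42)
C = 4563 (C = (102 + 67)*27 = 169*27 = 4563)
C + k(-62, 61) = 4563 - 42 = 4521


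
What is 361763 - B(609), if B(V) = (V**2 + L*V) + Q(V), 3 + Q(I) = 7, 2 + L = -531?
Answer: 315475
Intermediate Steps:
L = -533 (L = -2 - 531 = -533)
Q(I) = 4 (Q(I) = -3 + 7 = 4)
B(V) = 4 + V**2 - 533*V (B(V) = (V**2 - 533*V) + 4 = 4 + V**2 - 533*V)
361763 - B(609) = 361763 - (4 + 609**2 - 533*609) = 361763 - (4 + 370881 - 324597) = 361763 - 1*46288 = 361763 - 46288 = 315475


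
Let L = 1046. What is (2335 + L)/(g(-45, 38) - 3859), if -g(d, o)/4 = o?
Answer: -161/191 ≈ -0.84293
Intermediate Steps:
g(d, o) = -4*o
(2335 + L)/(g(-45, 38) - 3859) = (2335 + 1046)/(-4*38 - 3859) = 3381/(-152 - 3859) = 3381/(-4011) = 3381*(-1/4011) = -161/191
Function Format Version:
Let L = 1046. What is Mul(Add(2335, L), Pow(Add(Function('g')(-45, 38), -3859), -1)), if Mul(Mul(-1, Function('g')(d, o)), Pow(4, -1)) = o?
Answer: Rational(-161, 191) ≈ -0.84293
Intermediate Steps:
Function('g')(d, o) = Mul(-4, o)
Mul(Add(2335, L), Pow(Add(Function('g')(-45, 38), -3859), -1)) = Mul(Add(2335, 1046), Pow(Add(Mul(-4, 38), -3859), -1)) = Mul(3381, Pow(Add(-152, -3859), -1)) = Mul(3381, Pow(-4011, -1)) = Mul(3381, Rational(-1, 4011)) = Rational(-161, 191)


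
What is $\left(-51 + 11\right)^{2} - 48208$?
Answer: $-46608$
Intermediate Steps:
$\left(-51 + 11\right)^{2} - 48208 = \left(-40\right)^{2} - 48208 = 1600 - 48208 = -46608$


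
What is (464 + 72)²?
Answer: 287296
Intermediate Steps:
(464 + 72)² = 536² = 287296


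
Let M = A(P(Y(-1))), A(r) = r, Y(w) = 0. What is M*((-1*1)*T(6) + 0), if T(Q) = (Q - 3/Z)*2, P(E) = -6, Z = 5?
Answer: 324/5 ≈ 64.800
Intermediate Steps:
M = -6
T(Q) = -6/5 + 2*Q (T(Q) = (Q - 3/5)*2 = (Q - 3*⅕)*2 = (Q - ⅗)*2 = (-⅗ + Q)*2 = -6/5 + 2*Q)
M*((-1*1)*T(6) + 0) = -6*((-1*1)*(-6/5 + 2*6) + 0) = -6*(-(-6/5 + 12) + 0) = -6*(-1*54/5 + 0) = -6*(-54/5 + 0) = -6*(-54/5) = 324/5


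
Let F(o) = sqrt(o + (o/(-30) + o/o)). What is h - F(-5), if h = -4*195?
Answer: -780 - I*sqrt(138)/6 ≈ -780.0 - 1.9579*I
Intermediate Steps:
F(o) = sqrt(1 + 29*o/30) (F(o) = sqrt(o + (o*(-1/30) + 1)) = sqrt(o + (-o/30 + 1)) = sqrt(o + (1 - o/30)) = sqrt(1 + 29*o/30))
h = -780
h - F(-5) = -780 - sqrt(900 + 870*(-5))/30 = -780 - sqrt(900 - 4350)/30 = -780 - sqrt(-3450)/30 = -780 - 5*I*sqrt(138)/30 = -780 - I*sqrt(138)/6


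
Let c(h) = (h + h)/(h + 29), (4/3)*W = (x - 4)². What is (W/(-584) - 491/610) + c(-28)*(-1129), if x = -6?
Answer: 11261292633/178120 ≈ 63223.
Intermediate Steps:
W = 75 (W = 3*(-6 - 4)²/4 = (¾)*(-10)² = (¾)*100 = 75)
c(h) = 2*h/(29 + h) (c(h) = (2*h)/(29 + h) = 2*h/(29 + h))
(W/(-584) - 491/610) + c(-28)*(-1129) = (75/(-584) - 491/610) + (2*(-28)/(29 - 28))*(-1129) = (75*(-1/584) - 491*1/610) + (2*(-28)/1)*(-1129) = (-75/584 - 491/610) + (2*(-28)*1)*(-1129) = -166247/178120 - 56*(-1129) = -166247/178120 + 63224 = 11261292633/178120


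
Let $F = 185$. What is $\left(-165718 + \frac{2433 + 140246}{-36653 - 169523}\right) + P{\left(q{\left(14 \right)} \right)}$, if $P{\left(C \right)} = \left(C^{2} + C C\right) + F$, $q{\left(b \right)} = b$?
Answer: $- \frac{34048253495}{206176} \approx -1.6514 \cdot 10^{5}$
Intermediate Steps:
$P{\left(C \right)} = 185 + 2 C^{2}$ ($P{\left(C \right)} = \left(C^{2} + C C\right) + 185 = \left(C^{2} + C^{2}\right) + 185 = 2 C^{2} + 185 = 185 + 2 C^{2}$)
$\left(-165718 + \frac{2433 + 140246}{-36653 - 169523}\right) + P{\left(q{\left(14 \right)} \right)} = \left(-165718 + \frac{2433 + 140246}{-36653 - 169523}\right) + \left(185 + 2 \cdot 14^{2}\right) = \left(-165718 + \frac{142679}{-206176}\right) + \left(185 + 2 \cdot 196\right) = \left(-165718 + 142679 \left(- \frac{1}{206176}\right)\right) + \left(185 + 392\right) = \left(-165718 - \frac{142679}{206176}\right) + 577 = - \frac{34167217047}{206176} + 577 = - \frac{34048253495}{206176}$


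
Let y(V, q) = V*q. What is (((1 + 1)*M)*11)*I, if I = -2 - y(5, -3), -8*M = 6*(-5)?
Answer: 2145/2 ≈ 1072.5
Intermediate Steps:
M = 15/4 (M = -3*(-5)/4 = -1/8*(-30) = 15/4 ≈ 3.7500)
I = 13 (I = -2 - 5*(-3) = -2 - 1*(-15) = -2 + 15 = 13)
(((1 + 1)*M)*11)*I = (((1 + 1)*(15/4))*11)*13 = ((2*(15/4))*11)*13 = ((15/2)*11)*13 = (165/2)*13 = 2145/2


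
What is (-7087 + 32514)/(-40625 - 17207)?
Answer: -25427/57832 ≈ -0.43967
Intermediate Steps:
(-7087 + 32514)/(-40625 - 17207) = 25427/(-57832) = 25427*(-1/57832) = -25427/57832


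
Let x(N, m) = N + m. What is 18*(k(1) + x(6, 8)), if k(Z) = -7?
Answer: 126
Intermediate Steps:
18*(k(1) + x(6, 8)) = 18*(-7 + (6 + 8)) = 18*(-7 + 14) = 18*7 = 126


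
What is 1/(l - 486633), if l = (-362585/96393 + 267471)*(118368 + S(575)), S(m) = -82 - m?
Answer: 23/724117037919 ≈ 3.1763e-11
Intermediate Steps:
l = 724128230478/23 (l = (-362585/96393 + 267471)*(118368 + (-82 - 1*575)) = (-362585*1/96393 + 267471)*(118368 + (-82 - 575)) = (-2855/759 + 267471)*(118368 - 657) = (203007634/759)*117711 = 724128230478/23 ≈ 3.1484e+10)
1/(l - 486633) = 1/(724128230478/23 - 486633) = 1/(724117037919/23) = 23/724117037919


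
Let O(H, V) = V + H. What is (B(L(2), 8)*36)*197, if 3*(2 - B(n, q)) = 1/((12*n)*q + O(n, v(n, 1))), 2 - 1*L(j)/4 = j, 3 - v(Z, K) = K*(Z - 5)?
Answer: 27777/2 ≈ 13889.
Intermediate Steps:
v(Z, K) = 3 - K*(-5 + Z) (v(Z, K) = 3 - K*(Z - 5) = 3 - K*(-5 + Z))
O(H, V) = H + V
L(j) = 8 - 4*j
B(n, q) = 2 - 1/(3*(8 + 12*n*q)) (B(n, q) = 2 - 1/(3*((12*n)*q + (n + (3 + 5*1 - 1*1*n)))) = 2 - 1/(3*(12*n*q + (n + (3 + 5 - n)))) = 2 - 1/(3*(12*n*q + (n + (8 - n)))) = 2 - 1/(3*(12*n*q + 8)) = 2 - 1/(3*(8 + 12*n*q)))
(B(L(2), 8)*36)*197 = (((47 + 72*(8 - 4*2)*8)/(12*(2 + 3*(8 - 4*2)*8)))*36)*197 = (((47 + 72*(8 - 8)*8)/(12*(2 + 3*(8 - 8)*8)))*36)*197 = (((47 + 72*0*8)/(12*(2 + 3*0*8)))*36)*197 = (((47 + 0)/(12*(2 + 0)))*36)*197 = (((1/12)*47/2)*36)*197 = (((1/12)*(1/2)*47)*36)*197 = ((47/24)*36)*197 = (141/2)*197 = 27777/2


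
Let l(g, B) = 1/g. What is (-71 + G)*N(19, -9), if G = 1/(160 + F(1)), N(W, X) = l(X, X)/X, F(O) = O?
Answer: -1270/1449 ≈ -0.87647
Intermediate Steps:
N(W, X) = X**(-2) (N(W, X) = 1/(X*X) = X**(-2))
G = 1/161 (G = 1/(160 + 1) = 1/161 ≈ 0.0062112)
(-71 + G)*N(19, -9) = (-71 + 1/161)/(-9)**2 = -11430/161*1/81 = -1270/1449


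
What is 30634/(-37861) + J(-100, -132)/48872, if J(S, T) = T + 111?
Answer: -1497939929/1850342792 ≈ -0.80955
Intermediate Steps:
J(S, T) = 111 + T
30634/(-37861) + J(-100, -132)/48872 = 30634/(-37861) + (111 - 132)/48872 = 30634*(-1/37861) - 21*1/48872 = -30634/37861 - 21/48872 = -1497939929/1850342792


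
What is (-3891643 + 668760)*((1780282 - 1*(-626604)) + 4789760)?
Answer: -23193948050418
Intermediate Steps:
(-3891643 + 668760)*((1780282 - 1*(-626604)) + 4789760) = -3222883*((1780282 + 626604) + 4789760) = -3222883*(2406886 + 4789760) = -3222883*7196646 = -23193948050418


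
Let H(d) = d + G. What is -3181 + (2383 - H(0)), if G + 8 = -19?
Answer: -771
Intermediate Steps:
G = -27 (G = -8 - 19 = -27)
H(d) = -27 + d (H(d) = d - 27 = -27 + d)
-3181 + (2383 - H(0)) = -3181 + (2383 - (-27 + 0)) = -3181 + (2383 - 1*(-27)) = -3181 + (2383 + 27) = -3181 + 2410 = -771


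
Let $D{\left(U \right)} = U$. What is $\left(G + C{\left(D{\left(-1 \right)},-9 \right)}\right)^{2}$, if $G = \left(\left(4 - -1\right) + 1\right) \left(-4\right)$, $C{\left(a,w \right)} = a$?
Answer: $625$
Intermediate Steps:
$G = -24$ ($G = \left(\left(4 + 1\right) + 1\right) \left(-4\right) = \left(5 + 1\right) \left(-4\right) = 6 \left(-4\right) = -24$)
$\left(G + C{\left(D{\left(-1 \right)},-9 \right)}\right)^{2} = \left(-24 - 1\right)^{2} = \left(-25\right)^{2} = 625$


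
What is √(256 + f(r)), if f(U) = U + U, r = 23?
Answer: √302 ≈ 17.378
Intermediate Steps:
f(U) = 2*U
√(256 + f(r)) = √(256 + 2*23) = √(256 + 46) = √302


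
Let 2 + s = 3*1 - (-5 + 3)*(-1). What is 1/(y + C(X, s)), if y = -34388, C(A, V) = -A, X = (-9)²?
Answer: -1/34469 ≈ -2.9012e-5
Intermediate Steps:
X = 81
s = -1 (s = -2 + (3*1 - (-5 + 3)*(-1)) = -2 + (3 - (-2)*(-1)) = -2 + (3 - 1*2) = -2 + (3 - 2) = -2 + 1 = -1)
1/(y + C(X, s)) = 1/(-34388 - 1*81) = 1/(-34388 - 81) = 1/(-34469) = -1/34469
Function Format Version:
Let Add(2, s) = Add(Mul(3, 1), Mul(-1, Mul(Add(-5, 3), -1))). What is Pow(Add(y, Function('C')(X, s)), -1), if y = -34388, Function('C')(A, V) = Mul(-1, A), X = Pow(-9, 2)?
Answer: Rational(-1, 34469) ≈ -2.9012e-5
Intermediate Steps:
X = 81
s = -1 (s = Add(-2, Add(Mul(3, 1), Mul(-1, Mul(Add(-5, 3), -1)))) = Add(-2, Add(3, Mul(-1, Mul(-2, -1)))) = Add(-2, Add(3, Mul(-1, 2))) = Add(-2, Add(3, -2)) = Add(-2, 1) = -1)
Pow(Add(y, Function('C')(X, s)), -1) = Pow(Add(-34388, Mul(-1, 81)), -1) = Pow(Add(-34388, -81), -1) = Pow(-34469, -1) = Rational(-1, 34469)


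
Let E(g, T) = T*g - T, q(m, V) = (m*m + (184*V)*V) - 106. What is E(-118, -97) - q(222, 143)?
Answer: -3800251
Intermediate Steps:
q(m, V) = -106 + m² + 184*V² (q(m, V) = (m² + 184*V²) - 106 = -106 + m² + 184*V²)
E(g, T) = -T + T*g
E(-118, -97) - q(222, 143) = -97*(-1 - 118) - (-106 + 222² + 184*143²) = -97*(-119) - (-106 + 49284 + 184*20449) = 11543 - (-106 + 49284 + 3762616) = 11543 - 1*3811794 = 11543 - 3811794 = -3800251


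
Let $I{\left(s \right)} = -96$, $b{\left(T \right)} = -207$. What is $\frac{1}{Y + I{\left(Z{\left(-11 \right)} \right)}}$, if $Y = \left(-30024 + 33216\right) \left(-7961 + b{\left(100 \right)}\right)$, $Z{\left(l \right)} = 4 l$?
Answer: $- \frac{1}{26072352} \approx -3.8355 \cdot 10^{-8}$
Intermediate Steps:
$Y = -26072256$ ($Y = \left(-30024 + 33216\right) \left(-7961 - 207\right) = 3192 \left(-8168\right) = -26072256$)
$\frac{1}{Y + I{\left(Z{\left(-11 \right)} \right)}} = \frac{1}{-26072256 - 96} = \frac{1}{-26072352} = - \frac{1}{26072352}$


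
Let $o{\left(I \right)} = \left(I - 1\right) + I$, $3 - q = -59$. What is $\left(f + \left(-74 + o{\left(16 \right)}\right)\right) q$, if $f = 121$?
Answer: $4836$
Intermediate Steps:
$q = 62$ ($q = 3 - -59 = 3 + 59 = 62$)
$o{\left(I \right)} = -1 + 2 I$ ($o{\left(I \right)} = \left(-1 + I\right) + I = -1 + 2 I$)
$\left(f + \left(-74 + o{\left(16 \right)}\right)\right) q = \left(121 + \left(-74 + \left(-1 + 2 \cdot 16\right)\right)\right) 62 = \left(121 + \left(-74 + \left(-1 + 32\right)\right)\right) 62 = \left(121 + \left(-74 + 31\right)\right) 62 = \left(121 - 43\right) 62 = 78 \cdot 62 = 4836$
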